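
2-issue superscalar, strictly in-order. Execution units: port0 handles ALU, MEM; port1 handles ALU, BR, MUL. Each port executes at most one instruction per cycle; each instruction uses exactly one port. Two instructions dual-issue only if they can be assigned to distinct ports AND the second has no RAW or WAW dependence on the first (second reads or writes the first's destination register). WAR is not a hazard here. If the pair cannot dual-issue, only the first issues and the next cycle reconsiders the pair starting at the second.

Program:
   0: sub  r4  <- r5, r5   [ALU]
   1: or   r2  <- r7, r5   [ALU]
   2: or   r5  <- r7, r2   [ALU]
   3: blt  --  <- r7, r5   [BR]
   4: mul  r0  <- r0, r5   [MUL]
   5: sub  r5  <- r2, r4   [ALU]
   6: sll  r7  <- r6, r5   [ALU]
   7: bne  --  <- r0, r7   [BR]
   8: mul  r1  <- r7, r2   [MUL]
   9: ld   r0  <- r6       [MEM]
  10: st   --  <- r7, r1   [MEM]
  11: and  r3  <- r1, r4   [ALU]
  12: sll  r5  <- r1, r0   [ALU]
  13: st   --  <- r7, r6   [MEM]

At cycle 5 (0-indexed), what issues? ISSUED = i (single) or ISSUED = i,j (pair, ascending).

[0] i0/i1  sub+or  -- pair
[1] i2  or  -- RAW r5
[2] i3  blt  -- no-port BR/MUL
[3] i4/i5  mul+sub  -- pair
[4] i6  sll  -- RAW r7
[5] i7  bne  -- no-port BR/MUL
[6] i8/i9  mul+ld  -- pair
[7] i10/i11  st+and  -- pair
[8] i12/i13  sll+st  -- pair

ISSUED = 7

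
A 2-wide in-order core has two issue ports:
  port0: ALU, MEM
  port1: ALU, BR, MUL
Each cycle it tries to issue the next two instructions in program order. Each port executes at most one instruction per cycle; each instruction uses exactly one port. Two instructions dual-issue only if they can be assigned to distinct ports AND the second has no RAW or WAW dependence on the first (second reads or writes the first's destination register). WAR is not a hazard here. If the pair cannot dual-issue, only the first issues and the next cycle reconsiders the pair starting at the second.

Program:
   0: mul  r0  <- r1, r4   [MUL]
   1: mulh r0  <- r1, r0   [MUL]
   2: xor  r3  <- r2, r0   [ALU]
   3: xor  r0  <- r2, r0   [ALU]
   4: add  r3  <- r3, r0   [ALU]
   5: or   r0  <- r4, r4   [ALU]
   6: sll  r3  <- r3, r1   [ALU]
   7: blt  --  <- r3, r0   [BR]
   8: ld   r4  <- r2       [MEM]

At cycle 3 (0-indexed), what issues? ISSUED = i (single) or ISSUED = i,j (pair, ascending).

  cy0 -> i0 (mul) no-port MUL/MUL
  cy1 -> i1 (mulh) RAW r0
  cy2 -> i2,i3 (xor xor) pair
  cy3 -> i4,i5 (add or) pair
  cy4 -> i6 (sll) RAW r3
  cy5 -> i7,i8 (blt ld) pair

ISSUED = 4,5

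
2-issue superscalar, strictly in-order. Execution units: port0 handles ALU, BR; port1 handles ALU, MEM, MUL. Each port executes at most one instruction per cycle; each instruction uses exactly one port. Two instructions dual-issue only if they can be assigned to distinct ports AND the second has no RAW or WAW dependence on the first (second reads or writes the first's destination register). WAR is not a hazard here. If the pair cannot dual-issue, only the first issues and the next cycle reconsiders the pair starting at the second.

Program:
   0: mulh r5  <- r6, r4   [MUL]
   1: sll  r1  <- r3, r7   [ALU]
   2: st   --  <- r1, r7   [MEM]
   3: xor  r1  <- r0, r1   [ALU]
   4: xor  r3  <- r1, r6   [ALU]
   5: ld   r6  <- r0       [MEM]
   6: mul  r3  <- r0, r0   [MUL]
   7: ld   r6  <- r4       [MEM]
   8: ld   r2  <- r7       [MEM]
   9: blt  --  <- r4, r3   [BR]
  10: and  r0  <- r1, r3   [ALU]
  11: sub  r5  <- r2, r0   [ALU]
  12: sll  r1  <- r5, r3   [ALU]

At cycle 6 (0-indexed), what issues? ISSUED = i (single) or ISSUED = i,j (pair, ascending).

  cy0 -> i0/i1 (mulh.MUL sll.ALU) pair
  cy1 -> i2/i3 (st.MEM xor.ALU) pair
  cy2 -> i4/i5 (xor.ALU ld.MEM) pair
  cy3 -> i6 (mul.MUL) no-port MUL/MEM
  cy4 -> i7 (ld.MEM) no-port MEM/MEM
  cy5 -> i8/i9 (ld.MEM blt.BR) pair
  cy6 -> i10 (and.ALU) RAW r0
  cy7 -> i11 (sub.ALU) RAW r5
  cy8 -> i12 (sll.ALU) tail

ISSUED = 10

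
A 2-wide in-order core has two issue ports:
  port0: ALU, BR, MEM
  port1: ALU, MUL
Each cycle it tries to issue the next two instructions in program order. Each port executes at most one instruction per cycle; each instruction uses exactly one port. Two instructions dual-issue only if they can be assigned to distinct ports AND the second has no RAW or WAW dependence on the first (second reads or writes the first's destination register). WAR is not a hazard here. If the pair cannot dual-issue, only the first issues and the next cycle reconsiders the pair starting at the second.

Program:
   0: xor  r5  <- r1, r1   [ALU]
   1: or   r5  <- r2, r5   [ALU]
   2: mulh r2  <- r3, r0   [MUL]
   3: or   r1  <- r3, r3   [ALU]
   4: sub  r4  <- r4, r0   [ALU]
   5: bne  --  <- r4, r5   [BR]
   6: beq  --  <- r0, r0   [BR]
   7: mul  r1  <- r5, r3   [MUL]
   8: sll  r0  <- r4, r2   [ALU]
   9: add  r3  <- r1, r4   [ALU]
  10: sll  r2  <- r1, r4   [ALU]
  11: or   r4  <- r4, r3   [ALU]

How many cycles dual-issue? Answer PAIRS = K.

#0 head=0: xor.ALU i0 RAW+WAW r5
#1 head=1: or.ALU mulh.MUL i1,i2 2-wide
#2 head=3: or.ALU sub.ALU i3,i4 2-wide
#3 head=5: bne.BR i5 no-port BR/BR
#4 head=6: beq.BR mul.MUL i6,i7 2-wide
#5 head=8: sll.ALU add.ALU i8,i9 2-wide
#6 head=10: sll.ALU or.ALU i10,i11 2-wide

PAIRS = 5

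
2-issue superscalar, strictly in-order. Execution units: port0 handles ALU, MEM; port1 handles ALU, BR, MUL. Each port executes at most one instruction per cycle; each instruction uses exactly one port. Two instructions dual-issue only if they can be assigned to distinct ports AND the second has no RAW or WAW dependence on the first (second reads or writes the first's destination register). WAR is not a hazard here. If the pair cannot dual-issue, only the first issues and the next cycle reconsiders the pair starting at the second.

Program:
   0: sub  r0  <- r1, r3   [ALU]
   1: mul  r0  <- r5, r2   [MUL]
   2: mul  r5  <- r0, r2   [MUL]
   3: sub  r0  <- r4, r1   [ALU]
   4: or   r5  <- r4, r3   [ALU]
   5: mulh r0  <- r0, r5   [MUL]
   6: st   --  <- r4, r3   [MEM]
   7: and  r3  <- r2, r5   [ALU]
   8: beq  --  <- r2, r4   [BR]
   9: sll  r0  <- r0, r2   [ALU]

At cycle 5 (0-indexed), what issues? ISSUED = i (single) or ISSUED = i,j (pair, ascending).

  cy0 -> i0 (sub) WAW r0
  cy1 -> i1 (mul) no-port MUL/MUL
  cy2 -> i2+i3 (mul+sub) pair
  cy3 -> i4 (or) RAW r5
  cy4 -> i5+i6 (mulh+st) pair
  cy5 -> i7+i8 (and+beq) pair
  cy6 -> i9 (sll) tail

ISSUED = 7,8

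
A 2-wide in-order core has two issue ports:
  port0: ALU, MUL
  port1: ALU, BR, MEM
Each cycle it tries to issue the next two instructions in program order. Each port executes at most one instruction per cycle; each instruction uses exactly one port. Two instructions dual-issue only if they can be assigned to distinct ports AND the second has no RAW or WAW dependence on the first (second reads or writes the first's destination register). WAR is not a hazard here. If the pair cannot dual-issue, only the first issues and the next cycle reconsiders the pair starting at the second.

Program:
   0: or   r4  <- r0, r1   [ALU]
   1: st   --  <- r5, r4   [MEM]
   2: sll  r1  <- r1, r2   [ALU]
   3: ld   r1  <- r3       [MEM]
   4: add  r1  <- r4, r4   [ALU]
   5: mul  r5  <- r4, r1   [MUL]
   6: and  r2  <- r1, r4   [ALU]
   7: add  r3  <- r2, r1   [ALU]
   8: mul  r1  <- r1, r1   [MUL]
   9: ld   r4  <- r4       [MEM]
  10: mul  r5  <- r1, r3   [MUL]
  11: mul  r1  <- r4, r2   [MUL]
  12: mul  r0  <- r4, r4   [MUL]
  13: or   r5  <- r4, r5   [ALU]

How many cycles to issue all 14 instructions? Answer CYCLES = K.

t=0 i0:or ; RAW r4
t=1 i1+i2:st;sll ; pair
t=2 i3:ld ; WAW r1
t=3 i4:add ; RAW r1
t=4 i5+i6:mul;and ; pair
t=5 i7+i8:add;mul ; pair
t=6 i9+i10:ld;mul ; pair
t=7 i11:mul ; no-port MUL/MUL
t=8 i12+i13:mul;or ; pair

CYCLES = 9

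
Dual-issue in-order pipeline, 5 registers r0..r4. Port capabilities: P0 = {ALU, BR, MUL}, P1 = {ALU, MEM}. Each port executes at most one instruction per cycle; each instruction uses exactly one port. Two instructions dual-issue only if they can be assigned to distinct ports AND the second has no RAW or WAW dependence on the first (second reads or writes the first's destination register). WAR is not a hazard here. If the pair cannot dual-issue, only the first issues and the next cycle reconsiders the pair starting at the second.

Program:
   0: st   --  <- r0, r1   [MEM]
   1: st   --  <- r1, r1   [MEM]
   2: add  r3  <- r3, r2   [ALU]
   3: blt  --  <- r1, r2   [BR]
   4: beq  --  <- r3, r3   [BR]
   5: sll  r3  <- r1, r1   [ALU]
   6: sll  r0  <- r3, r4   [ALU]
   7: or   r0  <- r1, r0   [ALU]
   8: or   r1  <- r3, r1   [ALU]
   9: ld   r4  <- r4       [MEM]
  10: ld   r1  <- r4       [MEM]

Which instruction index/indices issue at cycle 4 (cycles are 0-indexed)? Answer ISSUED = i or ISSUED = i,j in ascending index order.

  cy0 -> i0 (st) no-port MEM/MEM
  cy1 -> i1&i2 (st+add) pair
  cy2 -> i3 (blt) no-port BR/BR
  cy3 -> i4&i5 (beq+sll) pair
  cy4 -> i6 (sll) RAW+WAW r0
  cy5 -> i7&i8 (or+or) pair
  cy6 -> i9 (ld) no-port MEM/MEM
  cy7 -> i10 (ld) tail

ISSUED = 6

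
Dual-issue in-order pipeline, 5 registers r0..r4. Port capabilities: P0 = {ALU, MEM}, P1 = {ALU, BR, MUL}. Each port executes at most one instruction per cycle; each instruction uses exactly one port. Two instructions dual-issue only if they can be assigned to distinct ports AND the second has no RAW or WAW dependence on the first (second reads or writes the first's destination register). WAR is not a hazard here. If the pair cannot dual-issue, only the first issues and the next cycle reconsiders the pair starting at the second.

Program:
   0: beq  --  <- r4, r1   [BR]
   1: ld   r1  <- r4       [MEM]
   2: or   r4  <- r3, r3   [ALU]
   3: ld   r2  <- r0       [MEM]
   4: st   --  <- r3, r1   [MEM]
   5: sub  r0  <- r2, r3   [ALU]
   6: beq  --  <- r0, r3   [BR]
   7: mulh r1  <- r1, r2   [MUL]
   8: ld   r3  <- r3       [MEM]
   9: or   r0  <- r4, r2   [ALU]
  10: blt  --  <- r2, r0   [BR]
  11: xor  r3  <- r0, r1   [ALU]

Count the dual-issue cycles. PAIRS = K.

  cy0 -> i0&i1 (beq.BR+ld.MEM) 2-wide
  cy1 -> i2&i3 (or.ALU+ld.MEM) 2-wide
  cy2 -> i4&i5 (st.MEM+sub.ALU) 2-wide
  cy3 -> i6 (beq.BR) no-port BR/MUL
  cy4 -> i7&i8 (mulh.MUL+ld.MEM) 2-wide
  cy5 -> i9 (or.ALU) RAW r0
  cy6 -> i10&i11 (blt.BR+xor.ALU) 2-wide

PAIRS = 5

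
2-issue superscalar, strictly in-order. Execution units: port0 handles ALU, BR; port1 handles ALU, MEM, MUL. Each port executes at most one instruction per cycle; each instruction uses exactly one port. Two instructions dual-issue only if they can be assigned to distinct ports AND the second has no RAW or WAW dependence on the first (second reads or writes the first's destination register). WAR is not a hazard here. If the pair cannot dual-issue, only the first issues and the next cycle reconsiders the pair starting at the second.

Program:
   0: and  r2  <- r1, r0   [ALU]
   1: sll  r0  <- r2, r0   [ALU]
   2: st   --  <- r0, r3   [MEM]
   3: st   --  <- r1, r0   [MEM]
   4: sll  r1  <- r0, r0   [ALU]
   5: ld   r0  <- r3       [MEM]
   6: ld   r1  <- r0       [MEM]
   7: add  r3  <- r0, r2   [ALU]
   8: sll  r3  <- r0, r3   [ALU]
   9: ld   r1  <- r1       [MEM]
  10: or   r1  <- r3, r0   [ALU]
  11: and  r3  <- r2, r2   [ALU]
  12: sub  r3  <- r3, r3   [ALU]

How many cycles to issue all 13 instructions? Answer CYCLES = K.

[0] i0  and.ALU  -- RAW r2
[1] i1  sll.ALU  -- RAW r0
[2] i2  st.MEM  -- no-port MEM/MEM
[3] i3,i4  st.MEM/sll.ALU  -- dual
[4] i5  ld.MEM  -- no-port MEM/MEM
[5] i6,i7  ld.MEM/add.ALU  -- dual
[6] i8,i9  sll.ALU/ld.MEM  -- dual
[7] i10,i11  or.ALU/and.ALU  -- dual
[8] i12  sub.ALU  -- tail

CYCLES = 9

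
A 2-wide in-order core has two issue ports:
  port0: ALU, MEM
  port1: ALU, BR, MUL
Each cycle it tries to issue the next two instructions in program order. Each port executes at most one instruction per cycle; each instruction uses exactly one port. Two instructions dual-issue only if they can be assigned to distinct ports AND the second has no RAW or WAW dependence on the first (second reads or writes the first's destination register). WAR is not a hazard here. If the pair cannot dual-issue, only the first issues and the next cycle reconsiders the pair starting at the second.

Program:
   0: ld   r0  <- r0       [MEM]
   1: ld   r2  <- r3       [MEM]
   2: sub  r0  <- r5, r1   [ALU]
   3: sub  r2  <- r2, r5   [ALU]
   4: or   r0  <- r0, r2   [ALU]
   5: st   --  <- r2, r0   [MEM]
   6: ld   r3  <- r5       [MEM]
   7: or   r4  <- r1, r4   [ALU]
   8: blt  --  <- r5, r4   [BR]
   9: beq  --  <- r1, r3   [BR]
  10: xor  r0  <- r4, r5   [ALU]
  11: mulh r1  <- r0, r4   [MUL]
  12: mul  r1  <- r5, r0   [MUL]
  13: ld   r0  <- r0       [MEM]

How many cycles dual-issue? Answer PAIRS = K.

[0] i0  ld  -- no-port MEM/MEM
[1] i1+i2  ld/sub  -- 2-wide
[2] i3  sub  -- RAW r2
[3] i4  or  -- RAW r0
[4] i5  st  -- no-port MEM/MEM
[5] i6+i7  ld/or  -- 2-wide
[6] i8  blt  -- no-port BR/BR
[7] i9+i10  beq/xor  -- 2-wide
[8] i11  mulh  -- no-port MUL/MUL
[9] i12+i13  mul/ld  -- 2-wide

PAIRS = 4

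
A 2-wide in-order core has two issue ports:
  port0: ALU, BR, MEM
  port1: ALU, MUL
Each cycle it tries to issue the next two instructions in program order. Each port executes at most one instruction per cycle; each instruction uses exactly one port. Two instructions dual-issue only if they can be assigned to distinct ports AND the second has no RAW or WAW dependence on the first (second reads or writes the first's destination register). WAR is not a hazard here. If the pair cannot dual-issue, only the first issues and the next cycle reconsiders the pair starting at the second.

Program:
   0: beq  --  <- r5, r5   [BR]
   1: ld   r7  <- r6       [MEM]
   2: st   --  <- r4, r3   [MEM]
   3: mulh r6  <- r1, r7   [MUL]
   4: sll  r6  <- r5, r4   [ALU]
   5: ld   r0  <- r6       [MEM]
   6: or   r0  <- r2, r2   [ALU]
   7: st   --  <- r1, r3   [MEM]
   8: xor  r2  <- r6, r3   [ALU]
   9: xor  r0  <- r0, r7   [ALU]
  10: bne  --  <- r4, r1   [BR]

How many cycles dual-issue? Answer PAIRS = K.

t=0 i0:beq ; no-port BR/MEM
t=1 i1:ld ; no-port MEM/MEM
t=2 i2,i3:st/mulh ; 2-wide
t=3 i4:sll ; RAW r6
t=4 i5:ld ; WAW r0
t=5 i6,i7:or/st ; 2-wide
t=6 i8,i9:xor/xor ; 2-wide
t=7 i10:bne ; tail

PAIRS = 3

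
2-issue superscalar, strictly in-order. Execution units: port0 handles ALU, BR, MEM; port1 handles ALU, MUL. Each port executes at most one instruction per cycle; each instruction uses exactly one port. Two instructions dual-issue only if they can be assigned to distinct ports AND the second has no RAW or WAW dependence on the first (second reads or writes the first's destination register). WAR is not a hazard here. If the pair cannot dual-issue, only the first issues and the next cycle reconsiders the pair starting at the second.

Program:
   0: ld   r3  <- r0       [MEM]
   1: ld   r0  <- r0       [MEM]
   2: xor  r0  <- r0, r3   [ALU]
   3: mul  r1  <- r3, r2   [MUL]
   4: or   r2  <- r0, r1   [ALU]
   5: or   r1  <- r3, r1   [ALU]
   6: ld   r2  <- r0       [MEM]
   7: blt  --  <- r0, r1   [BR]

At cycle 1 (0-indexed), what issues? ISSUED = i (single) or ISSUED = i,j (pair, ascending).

ISSUED = 1

0. ld @i0  | no-port MEM/MEM
1. ld @i1  | RAW+WAW r0
2. xor/mul @i2/i3  | dual
3. or/or @i4/i5  | dual
4. ld @i6  | no-port MEM/BR
5. blt @i7  | tail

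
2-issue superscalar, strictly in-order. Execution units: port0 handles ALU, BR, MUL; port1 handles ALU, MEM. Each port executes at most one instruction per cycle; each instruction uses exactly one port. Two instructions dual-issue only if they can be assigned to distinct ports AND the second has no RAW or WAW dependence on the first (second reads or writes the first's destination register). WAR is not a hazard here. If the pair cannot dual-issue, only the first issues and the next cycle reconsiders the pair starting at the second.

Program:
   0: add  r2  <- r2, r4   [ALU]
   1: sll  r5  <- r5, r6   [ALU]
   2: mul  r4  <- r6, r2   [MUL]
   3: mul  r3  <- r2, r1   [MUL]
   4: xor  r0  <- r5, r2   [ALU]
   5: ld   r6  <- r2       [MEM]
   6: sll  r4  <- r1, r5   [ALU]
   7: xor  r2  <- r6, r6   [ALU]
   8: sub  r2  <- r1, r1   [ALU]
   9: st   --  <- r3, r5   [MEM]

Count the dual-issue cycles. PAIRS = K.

PAIRS = 4

t=0 i0+i1:add sll ; pair
t=1 i2:mul ; no-port MUL/MUL
t=2 i3+i4:mul xor ; pair
t=3 i5+i6:ld sll ; pair
t=4 i7:xor ; WAW r2
t=5 i8+i9:sub st ; pair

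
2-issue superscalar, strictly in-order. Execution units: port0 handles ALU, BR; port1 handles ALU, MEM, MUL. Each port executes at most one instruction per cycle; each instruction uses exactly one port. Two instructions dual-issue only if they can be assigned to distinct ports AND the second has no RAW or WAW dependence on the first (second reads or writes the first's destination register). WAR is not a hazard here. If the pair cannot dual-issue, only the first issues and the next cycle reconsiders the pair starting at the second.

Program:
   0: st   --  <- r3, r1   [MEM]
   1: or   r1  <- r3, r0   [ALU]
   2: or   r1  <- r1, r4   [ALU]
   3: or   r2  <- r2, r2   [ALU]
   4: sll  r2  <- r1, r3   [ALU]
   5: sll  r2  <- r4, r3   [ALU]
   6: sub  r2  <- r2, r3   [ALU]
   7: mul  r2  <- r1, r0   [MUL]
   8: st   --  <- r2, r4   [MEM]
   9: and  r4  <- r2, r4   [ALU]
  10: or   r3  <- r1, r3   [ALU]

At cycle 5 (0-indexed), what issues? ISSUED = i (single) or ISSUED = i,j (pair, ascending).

ISSUED = 7

c0: i0,i1 st.MEM/or.ALU  dual
c1: i2,i3 or.ALU/or.ALU  dual
c2: i4 sll.ALU  WAW r2
c3: i5 sll.ALU  RAW+WAW r2
c4: i6 sub.ALU  WAW r2
c5: i7 mul.MUL  no-port MUL/MEM
c6: i8,i9 st.MEM/and.ALU  dual
c7: i10 or.ALU  tail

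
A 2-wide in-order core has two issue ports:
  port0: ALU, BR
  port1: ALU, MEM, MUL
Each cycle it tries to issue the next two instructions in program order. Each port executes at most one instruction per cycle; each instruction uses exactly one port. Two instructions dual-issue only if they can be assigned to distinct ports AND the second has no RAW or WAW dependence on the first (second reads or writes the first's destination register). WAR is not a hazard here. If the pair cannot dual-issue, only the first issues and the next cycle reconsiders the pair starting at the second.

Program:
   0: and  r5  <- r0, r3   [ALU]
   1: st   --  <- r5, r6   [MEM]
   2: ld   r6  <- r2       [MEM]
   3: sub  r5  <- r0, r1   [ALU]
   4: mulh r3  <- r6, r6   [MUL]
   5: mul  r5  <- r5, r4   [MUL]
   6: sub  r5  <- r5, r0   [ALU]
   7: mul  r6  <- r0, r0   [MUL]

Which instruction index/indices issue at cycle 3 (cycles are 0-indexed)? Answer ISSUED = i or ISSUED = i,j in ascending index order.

c0: i0 and  RAW r5
c1: i1 st  no-port MEM/MEM
c2: i2&i3 ld/sub  2-wide
c3: i4 mulh  no-port MUL/MUL
c4: i5 mul  RAW+WAW r5
c5: i6&i7 sub/mul  2-wide

ISSUED = 4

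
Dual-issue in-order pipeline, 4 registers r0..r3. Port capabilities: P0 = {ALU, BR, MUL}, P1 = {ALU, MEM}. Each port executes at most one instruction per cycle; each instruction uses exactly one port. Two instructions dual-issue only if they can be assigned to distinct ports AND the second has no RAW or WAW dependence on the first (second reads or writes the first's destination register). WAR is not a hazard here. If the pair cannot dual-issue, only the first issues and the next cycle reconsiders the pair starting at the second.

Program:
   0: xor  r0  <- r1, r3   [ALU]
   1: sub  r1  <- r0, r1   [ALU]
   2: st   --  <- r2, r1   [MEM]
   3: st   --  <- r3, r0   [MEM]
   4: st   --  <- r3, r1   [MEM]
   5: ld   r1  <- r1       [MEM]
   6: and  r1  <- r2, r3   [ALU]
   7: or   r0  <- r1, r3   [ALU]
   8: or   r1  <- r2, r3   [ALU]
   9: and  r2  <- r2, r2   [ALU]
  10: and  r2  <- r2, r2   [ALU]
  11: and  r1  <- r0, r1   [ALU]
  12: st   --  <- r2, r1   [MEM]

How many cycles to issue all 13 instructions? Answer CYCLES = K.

CYCLES = 11

[0] i0  xor  -- RAW r0
[1] i1  sub  -- RAW r1
[2] i2  st  -- no-port MEM/MEM
[3] i3  st  -- no-port MEM/MEM
[4] i4  st  -- no-port MEM/MEM
[5] i5  ld  -- WAW r1
[6] i6  and  -- RAW r1
[7] i7/i8  or+or  -- 2-wide
[8] i9  and  -- RAW+WAW r2
[9] i10/i11  and+and  -- 2-wide
[10] i12  st  -- tail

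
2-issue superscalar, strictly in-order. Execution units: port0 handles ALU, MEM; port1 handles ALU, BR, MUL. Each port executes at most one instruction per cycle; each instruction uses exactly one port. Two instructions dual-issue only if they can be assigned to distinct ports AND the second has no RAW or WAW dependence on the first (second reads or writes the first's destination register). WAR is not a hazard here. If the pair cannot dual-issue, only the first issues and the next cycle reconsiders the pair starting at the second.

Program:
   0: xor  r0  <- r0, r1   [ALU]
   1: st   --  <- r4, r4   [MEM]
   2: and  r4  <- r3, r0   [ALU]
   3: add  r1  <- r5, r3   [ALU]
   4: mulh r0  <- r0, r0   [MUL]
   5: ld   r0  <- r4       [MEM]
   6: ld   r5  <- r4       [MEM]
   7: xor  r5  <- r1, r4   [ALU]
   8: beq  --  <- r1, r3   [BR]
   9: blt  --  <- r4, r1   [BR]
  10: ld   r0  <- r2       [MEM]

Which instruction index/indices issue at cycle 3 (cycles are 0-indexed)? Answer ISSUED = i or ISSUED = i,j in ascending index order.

ISSUED = 5

0. xor.ALU st.MEM @i0&i1  | 2-wide
1. and.ALU add.ALU @i2&i3  | 2-wide
2. mulh.MUL @i4  | WAW r0
3. ld.MEM @i5  | no-port MEM/MEM
4. ld.MEM @i6  | WAW r5
5. xor.ALU beq.BR @i7&i8  | 2-wide
6. blt.BR ld.MEM @i9&i10  | 2-wide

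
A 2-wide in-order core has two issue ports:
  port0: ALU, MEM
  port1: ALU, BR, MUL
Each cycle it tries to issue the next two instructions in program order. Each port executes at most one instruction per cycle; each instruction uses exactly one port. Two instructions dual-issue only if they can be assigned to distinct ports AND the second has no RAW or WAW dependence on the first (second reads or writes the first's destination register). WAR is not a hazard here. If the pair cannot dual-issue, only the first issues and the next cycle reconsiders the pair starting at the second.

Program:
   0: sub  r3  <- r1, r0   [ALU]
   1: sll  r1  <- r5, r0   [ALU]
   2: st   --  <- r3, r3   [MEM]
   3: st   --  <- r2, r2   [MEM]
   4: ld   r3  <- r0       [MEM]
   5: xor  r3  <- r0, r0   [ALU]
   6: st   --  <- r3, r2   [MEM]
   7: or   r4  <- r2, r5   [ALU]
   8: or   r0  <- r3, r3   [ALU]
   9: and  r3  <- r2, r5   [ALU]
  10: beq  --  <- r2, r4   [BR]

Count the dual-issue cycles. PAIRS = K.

t=0 i0/i1:sub+sll ; dual
t=1 i2:st ; no-port MEM/MEM
t=2 i3:st ; no-port MEM/MEM
t=3 i4:ld ; WAW r3
t=4 i5:xor ; RAW r3
t=5 i6/i7:st+or ; dual
t=6 i8/i9:or+and ; dual
t=7 i10:beq ; tail

PAIRS = 3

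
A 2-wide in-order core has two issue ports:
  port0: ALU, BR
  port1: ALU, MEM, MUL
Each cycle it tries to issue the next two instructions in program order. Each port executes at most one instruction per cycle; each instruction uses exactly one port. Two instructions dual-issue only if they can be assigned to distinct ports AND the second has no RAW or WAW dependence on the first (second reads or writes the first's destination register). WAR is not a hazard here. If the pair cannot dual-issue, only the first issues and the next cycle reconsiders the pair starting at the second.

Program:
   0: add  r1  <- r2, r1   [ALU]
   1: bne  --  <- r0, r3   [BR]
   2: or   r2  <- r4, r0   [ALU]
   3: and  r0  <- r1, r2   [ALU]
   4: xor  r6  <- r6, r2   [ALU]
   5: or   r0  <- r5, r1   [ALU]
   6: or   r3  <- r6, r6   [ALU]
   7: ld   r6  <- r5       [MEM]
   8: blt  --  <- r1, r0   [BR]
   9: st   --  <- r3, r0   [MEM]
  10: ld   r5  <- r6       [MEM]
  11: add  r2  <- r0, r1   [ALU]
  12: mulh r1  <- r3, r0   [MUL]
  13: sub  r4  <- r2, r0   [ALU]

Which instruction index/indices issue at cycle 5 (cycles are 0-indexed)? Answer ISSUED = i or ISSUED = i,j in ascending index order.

  cy0 -> i0+i1 (add+bne) dual
  cy1 -> i2 (or) RAW r2
  cy2 -> i3+i4 (and+xor) dual
  cy3 -> i5+i6 (or+or) dual
  cy4 -> i7+i8 (ld+blt) dual
  cy5 -> i9 (st) no-port MEM/MEM
  cy6 -> i10+i11 (ld+add) dual
  cy7 -> i12+i13 (mulh+sub) dual

ISSUED = 9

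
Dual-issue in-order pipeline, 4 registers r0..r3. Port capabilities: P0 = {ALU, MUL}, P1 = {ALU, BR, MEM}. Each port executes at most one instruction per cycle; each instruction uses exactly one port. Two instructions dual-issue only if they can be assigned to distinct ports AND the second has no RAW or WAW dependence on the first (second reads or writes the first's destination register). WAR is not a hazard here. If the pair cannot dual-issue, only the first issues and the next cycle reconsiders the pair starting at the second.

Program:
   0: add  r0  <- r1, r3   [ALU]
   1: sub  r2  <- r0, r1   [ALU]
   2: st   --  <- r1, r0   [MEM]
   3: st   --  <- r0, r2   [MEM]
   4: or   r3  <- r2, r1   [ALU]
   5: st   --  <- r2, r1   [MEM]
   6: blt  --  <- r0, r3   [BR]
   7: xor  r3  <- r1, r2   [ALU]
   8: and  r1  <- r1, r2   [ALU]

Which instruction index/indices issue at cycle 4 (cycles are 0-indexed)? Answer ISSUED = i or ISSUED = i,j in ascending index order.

ISSUED = 6,7

0. add.ALU @i0  | RAW r0
1. sub.ALU+st.MEM @i1,i2  | pair
2. st.MEM+or.ALU @i3,i4  | pair
3. st.MEM @i5  | no-port MEM/BR
4. blt.BR+xor.ALU @i6,i7  | pair
5. and.ALU @i8  | tail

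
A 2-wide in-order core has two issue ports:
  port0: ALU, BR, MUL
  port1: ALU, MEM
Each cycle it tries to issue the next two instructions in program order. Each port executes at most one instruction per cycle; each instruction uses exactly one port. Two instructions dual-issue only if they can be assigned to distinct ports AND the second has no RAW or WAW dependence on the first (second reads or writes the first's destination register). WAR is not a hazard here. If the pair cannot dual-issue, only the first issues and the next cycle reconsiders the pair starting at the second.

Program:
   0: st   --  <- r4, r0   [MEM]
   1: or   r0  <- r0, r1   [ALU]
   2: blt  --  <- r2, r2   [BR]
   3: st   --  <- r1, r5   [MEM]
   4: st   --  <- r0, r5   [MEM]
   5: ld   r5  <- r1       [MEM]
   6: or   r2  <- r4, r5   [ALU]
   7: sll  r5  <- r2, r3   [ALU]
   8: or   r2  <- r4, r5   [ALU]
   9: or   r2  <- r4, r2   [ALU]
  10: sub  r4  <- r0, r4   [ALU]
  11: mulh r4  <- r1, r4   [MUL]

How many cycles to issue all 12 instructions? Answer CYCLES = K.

CYCLES = 9

#0 head=0: st or i0&i1 pair
#1 head=2: blt st i2&i3 pair
#2 head=4: st i4 no-port MEM/MEM
#3 head=5: ld i5 RAW r5
#4 head=6: or i6 RAW r2
#5 head=7: sll i7 RAW r5
#6 head=8: or i8 RAW+WAW r2
#7 head=9: or sub i9&i10 pair
#8 head=11: mulh i11 tail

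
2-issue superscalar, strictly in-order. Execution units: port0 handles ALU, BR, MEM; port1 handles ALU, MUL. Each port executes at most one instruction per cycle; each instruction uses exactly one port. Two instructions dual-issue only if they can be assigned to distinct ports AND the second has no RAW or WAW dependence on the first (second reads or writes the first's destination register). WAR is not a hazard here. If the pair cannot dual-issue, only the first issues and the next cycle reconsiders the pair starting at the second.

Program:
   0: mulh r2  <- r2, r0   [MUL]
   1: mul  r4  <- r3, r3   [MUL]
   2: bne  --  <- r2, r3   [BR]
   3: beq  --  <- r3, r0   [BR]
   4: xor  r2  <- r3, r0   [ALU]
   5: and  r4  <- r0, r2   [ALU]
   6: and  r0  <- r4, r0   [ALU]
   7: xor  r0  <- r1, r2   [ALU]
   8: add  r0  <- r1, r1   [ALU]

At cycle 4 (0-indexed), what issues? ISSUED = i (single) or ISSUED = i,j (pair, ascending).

  cy0 -> i0 (mulh.MUL) no-port MUL/MUL
  cy1 -> i1/i2 (mul.MUL bne.BR) 2-wide
  cy2 -> i3/i4 (beq.BR xor.ALU) 2-wide
  cy3 -> i5 (and.ALU) RAW r4
  cy4 -> i6 (and.ALU) WAW r0
  cy5 -> i7 (xor.ALU) WAW r0
  cy6 -> i8 (add.ALU) tail

ISSUED = 6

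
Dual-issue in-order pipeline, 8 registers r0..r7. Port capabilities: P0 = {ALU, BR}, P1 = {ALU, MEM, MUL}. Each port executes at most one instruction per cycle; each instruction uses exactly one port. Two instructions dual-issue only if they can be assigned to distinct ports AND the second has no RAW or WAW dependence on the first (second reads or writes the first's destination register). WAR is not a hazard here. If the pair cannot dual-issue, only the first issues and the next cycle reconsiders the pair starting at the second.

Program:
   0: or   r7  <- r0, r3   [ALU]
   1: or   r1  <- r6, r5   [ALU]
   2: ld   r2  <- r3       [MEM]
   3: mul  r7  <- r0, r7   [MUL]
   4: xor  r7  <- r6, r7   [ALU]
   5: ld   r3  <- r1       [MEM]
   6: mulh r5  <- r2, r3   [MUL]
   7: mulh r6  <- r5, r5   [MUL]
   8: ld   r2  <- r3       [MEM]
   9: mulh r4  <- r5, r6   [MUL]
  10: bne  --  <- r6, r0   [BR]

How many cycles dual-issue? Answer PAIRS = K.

PAIRS = 3

[0] i0&i1  or;or  -- 2-wide
[1] i2  ld  -- no-port MEM/MUL
[2] i3  mul  -- RAW+WAW r7
[3] i4&i5  xor;ld  -- 2-wide
[4] i6  mulh  -- no-port MUL/MUL
[5] i7  mulh  -- no-port MUL/MEM
[6] i8  ld  -- no-port MEM/MUL
[7] i9&i10  mulh;bne  -- 2-wide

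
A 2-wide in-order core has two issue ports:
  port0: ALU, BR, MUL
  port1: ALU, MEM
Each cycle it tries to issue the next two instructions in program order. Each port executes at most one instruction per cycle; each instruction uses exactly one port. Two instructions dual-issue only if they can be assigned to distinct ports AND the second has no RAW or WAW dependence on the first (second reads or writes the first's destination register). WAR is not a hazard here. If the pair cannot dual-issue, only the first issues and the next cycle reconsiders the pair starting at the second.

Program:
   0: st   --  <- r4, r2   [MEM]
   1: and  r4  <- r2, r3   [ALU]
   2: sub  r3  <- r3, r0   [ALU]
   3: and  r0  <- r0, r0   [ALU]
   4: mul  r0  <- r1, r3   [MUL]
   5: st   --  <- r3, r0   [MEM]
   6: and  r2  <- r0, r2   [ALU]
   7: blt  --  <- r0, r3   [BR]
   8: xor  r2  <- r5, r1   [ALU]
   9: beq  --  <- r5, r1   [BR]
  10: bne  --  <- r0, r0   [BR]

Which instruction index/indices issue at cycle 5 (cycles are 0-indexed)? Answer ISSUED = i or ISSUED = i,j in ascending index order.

ISSUED = 9

  cy0 -> i0,i1 (st/and) pair
  cy1 -> i2,i3 (sub/and) pair
  cy2 -> i4 (mul) RAW r0
  cy3 -> i5,i6 (st/and) pair
  cy4 -> i7,i8 (blt/xor) pair
  cy5 -> i9 (beq) no-port BR/BR
  cy6 -> i10 (bne) tail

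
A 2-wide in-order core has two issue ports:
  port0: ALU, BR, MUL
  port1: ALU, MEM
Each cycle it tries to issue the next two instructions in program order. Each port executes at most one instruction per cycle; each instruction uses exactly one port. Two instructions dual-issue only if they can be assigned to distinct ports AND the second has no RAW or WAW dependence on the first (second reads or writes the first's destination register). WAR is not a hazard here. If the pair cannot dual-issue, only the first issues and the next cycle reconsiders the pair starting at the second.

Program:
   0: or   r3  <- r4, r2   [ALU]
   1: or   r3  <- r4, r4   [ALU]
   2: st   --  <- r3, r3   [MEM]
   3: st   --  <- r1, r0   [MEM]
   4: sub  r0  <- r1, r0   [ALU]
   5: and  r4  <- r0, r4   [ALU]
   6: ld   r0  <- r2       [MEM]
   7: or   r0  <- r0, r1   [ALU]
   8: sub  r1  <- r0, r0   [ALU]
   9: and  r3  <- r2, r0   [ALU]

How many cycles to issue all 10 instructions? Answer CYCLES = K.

  cy0 -> i0 (or.ALU) WAW r3
  cy1 -> i1 (or.ALU) RAW r3
  cy2 -> i2 (st.MEM) no-port MEM/MEM
  cy3 -> i3/i4 (st.MEM+sub.ALU) dual
  cy4 -> i5/i6 (and.ALU+ld.MEM) dual
  cy5 -> i7 (or.ALU) RAW r0
  cy6 -> i8/i9 (sub.ALU+and.ALU) dual

CYCLES = 7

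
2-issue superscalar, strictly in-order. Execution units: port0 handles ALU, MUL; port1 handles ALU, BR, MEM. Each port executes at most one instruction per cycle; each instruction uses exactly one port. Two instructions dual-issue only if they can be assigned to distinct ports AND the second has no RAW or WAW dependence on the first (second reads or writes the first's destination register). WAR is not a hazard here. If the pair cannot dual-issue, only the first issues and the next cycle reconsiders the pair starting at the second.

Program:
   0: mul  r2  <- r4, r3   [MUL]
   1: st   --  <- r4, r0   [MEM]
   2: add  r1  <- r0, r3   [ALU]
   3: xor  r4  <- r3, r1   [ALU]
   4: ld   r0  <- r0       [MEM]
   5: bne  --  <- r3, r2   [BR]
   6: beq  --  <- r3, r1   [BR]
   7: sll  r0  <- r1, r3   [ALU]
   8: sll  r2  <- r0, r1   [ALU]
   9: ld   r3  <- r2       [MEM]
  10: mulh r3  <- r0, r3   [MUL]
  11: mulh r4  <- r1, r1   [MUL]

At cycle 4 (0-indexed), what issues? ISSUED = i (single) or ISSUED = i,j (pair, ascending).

ISSUED = 6,7

0. mul/st @i0,i1  | dual
1. add @i2  | RAW r1
2. xor/ld @i3,i4  | dual
3. bne @i5  | no-port BR/BR
4. beq/sll @i6,i7  | dual
5. sll @i8  | RAW r2
6. ld @i9  | RAW+WAW r3
7. mulh @i10  | no-port MUL/MUL
8. mulh @i11  | tail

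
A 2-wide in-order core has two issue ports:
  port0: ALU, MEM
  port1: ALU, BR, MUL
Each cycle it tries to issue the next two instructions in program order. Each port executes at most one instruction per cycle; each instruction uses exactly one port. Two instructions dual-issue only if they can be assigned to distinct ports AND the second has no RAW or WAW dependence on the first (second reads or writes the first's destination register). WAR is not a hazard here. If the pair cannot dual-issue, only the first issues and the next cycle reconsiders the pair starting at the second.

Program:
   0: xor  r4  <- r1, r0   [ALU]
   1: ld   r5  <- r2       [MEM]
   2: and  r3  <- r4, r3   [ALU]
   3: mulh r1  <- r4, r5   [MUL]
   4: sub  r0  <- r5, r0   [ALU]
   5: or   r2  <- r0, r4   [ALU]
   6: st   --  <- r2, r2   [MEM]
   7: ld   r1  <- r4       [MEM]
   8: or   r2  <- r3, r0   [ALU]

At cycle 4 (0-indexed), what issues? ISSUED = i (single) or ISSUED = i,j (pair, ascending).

ISSUED = 6

  cy0 -> i0&i1 (xor/ld) pair
  cy1 -> i2&i3 (and/mulh) pair
  cy2 -> i4 (sub) RAW r0
  cy3 -> i5 (or) RAW r2
  cy4 -> i6 (st) no-port MEM/MEM
  cy5 -> i7&i8 (ld/or) pair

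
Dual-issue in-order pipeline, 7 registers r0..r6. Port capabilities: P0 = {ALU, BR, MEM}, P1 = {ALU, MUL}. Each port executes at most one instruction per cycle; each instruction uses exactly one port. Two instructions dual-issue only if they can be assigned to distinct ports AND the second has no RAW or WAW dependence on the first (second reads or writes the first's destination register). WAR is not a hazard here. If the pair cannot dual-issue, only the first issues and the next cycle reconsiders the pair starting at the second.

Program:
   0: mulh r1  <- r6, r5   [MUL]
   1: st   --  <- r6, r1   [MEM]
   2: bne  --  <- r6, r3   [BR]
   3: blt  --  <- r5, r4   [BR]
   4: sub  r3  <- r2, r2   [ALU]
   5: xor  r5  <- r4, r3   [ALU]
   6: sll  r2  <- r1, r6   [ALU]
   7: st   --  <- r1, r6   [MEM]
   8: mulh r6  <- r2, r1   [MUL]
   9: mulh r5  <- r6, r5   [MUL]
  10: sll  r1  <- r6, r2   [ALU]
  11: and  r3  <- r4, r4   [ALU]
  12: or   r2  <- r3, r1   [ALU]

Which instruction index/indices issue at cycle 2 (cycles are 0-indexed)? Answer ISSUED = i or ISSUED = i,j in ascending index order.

#0 head=0: mulh.MUL i0 RAW r1
#1 head=1: st.MEM i1 no-port MEM/BR
#2 head=2: bne.BR i2 no-port BR/BR
#3 head=3: blt.BR;sub.ALU i3,i4 pair
#4 head=5: xor.ALU;sll.ALU i5,i6 pair
#5 head=7: st.MEM;mulh.MUL i7,i8 pair
#6 head=9: mulh.MUL;sll.ALU i9,i10 pair
#7 head=11: and.ALU i11 RAW r3
#8 head=12: or.ALU i12 tail

ISSUED = 2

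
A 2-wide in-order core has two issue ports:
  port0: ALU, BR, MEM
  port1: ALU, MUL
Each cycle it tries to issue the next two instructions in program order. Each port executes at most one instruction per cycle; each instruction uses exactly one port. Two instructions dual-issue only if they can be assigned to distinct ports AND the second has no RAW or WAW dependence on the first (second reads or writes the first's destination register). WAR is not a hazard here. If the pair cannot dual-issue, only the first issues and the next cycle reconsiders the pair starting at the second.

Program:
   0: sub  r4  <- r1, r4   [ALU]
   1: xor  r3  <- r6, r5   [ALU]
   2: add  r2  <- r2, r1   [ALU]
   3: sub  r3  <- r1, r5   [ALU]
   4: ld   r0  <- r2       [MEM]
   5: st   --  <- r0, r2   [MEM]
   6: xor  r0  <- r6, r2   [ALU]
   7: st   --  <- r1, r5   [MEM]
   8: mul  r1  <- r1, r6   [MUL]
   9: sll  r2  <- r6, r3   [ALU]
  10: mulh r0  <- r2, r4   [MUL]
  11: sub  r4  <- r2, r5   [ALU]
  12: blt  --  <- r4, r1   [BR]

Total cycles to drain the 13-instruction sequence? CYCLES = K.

CYCLES = 8

[0] i0+i1  sub.ALU;xor.ALU  -- dual
[1] i2+i3  add.ALU;sub.ALU  -- dual
[2] i4  ld.MEM  -- no-port MEM/MEM
[3] i5+i6  st.MEM;xor.ALU  -- dual
[4] i7+i8  st.MEM;mul.MUL  -- dual
[5] i9  sll.ALU  -- RAW r2
[6] i10+i11  mulh.MUL;sub.ALU  -- dual
[7] i12  blt.BR  -- tail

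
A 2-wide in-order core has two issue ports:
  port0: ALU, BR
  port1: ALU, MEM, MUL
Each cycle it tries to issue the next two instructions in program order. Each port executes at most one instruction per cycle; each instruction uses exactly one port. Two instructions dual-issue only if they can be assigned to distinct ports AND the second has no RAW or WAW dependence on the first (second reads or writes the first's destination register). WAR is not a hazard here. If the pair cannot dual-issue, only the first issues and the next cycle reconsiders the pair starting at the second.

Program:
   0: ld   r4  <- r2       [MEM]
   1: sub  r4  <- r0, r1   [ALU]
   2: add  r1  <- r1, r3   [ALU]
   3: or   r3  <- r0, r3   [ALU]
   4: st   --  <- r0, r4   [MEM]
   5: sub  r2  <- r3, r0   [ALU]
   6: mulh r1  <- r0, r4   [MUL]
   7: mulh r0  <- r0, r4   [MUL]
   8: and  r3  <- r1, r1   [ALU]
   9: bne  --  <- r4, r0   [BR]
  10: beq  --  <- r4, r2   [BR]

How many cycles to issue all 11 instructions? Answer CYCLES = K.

CYCLES = 7

0. ld.MEM @i0  | WAW r4
1. sub.ALU;add.ALU @i1/i2  | 2-wide
2. or.ALU;st.MEM @i3/i4  | 2-wide
3. sub.ALU;mulh.MUL @i5/i6  | 2-wide
4. mulh.MUL;and.ALU @i7/i8  | 2-wide
5. bne.BR @i9  | no-port BR/BR
6. beq.BR @i10  | tail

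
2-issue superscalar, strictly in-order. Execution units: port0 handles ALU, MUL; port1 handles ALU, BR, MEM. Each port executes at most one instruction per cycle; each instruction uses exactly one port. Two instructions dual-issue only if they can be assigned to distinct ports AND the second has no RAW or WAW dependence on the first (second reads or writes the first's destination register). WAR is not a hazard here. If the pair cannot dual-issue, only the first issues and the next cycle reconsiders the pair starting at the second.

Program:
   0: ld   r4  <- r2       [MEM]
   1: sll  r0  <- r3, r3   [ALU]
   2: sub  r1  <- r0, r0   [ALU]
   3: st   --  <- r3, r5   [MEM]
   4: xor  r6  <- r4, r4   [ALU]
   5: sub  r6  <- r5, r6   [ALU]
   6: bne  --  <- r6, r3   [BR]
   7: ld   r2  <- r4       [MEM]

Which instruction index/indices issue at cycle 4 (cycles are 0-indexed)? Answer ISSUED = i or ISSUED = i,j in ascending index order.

#0 head=0: ld+sll i0+i1 pair
#1 head=2: sub+st i2+i3 pair
#2 head=4: xor i4 RAW+WAW r6
#3 head=5: sub i5 RAW r6
#4 head=6: bne i6 no-port BR/MEM
#5 head=7: ld i7 tail

ISSUED = 6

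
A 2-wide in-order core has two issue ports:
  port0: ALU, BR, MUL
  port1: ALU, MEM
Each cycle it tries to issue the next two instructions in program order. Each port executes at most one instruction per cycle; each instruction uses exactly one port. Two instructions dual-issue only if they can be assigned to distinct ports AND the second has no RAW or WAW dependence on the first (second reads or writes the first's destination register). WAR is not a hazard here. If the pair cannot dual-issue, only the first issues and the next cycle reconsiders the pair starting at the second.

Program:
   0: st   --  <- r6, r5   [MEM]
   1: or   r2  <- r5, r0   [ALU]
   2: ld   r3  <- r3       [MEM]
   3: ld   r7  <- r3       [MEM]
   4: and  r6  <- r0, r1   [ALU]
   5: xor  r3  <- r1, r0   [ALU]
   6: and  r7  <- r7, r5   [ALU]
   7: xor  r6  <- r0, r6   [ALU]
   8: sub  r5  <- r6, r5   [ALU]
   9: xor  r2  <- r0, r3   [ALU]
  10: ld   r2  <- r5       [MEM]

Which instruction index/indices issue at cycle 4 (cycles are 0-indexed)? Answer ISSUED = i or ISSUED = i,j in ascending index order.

ISSUED = 7

#0 head=0: st+or i0+i1 2-wide
#1 head=2: ld i2 no-port MEM/MEM
#2 head=3: ld+and i3+i4 2-wide
#3 head=5: xor+and i5+i6 2-wide
#4 head=7: xor i7 RAW r6
#5 head=8: sub+xor i8+i9 2-wide
#6 head=10: ld i10 tail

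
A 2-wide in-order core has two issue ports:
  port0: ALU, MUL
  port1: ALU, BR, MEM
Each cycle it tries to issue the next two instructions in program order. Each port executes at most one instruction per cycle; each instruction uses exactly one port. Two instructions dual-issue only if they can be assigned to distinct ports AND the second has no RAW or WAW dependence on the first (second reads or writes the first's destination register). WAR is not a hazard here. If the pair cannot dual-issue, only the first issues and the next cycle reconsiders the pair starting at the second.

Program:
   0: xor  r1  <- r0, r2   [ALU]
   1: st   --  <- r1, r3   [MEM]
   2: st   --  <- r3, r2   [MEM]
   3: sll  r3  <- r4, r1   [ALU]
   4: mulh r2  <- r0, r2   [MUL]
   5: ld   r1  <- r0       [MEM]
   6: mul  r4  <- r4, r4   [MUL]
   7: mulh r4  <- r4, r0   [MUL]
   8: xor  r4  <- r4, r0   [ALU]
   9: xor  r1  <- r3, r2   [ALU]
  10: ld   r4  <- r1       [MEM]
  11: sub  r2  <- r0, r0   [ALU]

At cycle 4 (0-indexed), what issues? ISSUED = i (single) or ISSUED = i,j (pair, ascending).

ISSUED = 6

[0] i0  xor  -- RAW r1
[1] i1  st  -- no-port MEM/MEM
[2] i2&i3  st+sll  -- dual
[3] i4&i5  mulh+ld  -- dual
[4] i6  mul  -- no-port MUL/MUL
[5] i7  mulh  -- RAW+WAW r4
[6] i8&i9  xor+xor  -- dual
[7] i10&i11  ld+sub  -- dual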